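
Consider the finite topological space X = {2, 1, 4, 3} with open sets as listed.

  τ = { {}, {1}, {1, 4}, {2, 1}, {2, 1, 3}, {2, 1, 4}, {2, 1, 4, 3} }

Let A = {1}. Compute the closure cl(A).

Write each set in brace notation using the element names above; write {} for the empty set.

{2, 1, 4, 3}

cl via duality: int({2, 4, 3}) = {}, so X∖{} = {2, 1, 4, 3}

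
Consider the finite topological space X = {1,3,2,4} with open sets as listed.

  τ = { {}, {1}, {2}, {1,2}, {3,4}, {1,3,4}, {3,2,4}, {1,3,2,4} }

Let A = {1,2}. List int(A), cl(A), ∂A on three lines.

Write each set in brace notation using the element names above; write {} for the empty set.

opens ⊆ A: {}, {2}, {1}, {1,2}; union → int = {1,2}
complement {3,4}; its interior {3,4}; cl(A) = X∖{3,4} = {1,2}
boundary = {1,2} ∖ {1,2} = {}

int(A) = {1,2}
cl(A)  = {1,2}
∂A     = {}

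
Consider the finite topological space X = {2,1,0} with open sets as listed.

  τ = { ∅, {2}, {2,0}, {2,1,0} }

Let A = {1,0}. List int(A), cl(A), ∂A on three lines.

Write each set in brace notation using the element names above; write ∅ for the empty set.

U open, U⊆A: ∅. int(A) = ⋃ = ∅
X∖A={2}, int(X∖A)={2}, hence cl(A)={1,0}
∂A: remove int from cl → {1,0}

int(A) = ∅
cl(A)  = {1,0}
∂A     = {1,0}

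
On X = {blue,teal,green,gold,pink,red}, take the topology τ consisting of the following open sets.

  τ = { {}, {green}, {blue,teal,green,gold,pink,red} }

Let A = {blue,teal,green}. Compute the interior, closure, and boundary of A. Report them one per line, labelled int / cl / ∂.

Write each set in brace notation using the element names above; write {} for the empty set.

int(A) = {green}
cl(A)  = {blue,teal,green,gold,pink,red}
∂A     = {blue,teal,gold,pink,red}

interior: largest open inside A is {green} (from {}, {green})
cl via duality: int({gold,pink,red}) = {}, so X∖{} = {blue,teal,green,gold,pink,red}
cl∖int = {blue,teal,gold,pink,red}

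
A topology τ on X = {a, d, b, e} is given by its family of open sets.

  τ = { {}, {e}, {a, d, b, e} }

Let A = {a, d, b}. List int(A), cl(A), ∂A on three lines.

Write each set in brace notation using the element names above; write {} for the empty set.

int(A) = {}
cl(A)  = {a, d, b}
∂A     = {a, d, b}

open subsets of A: {}; so int(A) = {}
closure: X∖int(X∖A) = X∖{e} = {a, d, b}
∂A = {a, d, b} minus {} = {a, d, b}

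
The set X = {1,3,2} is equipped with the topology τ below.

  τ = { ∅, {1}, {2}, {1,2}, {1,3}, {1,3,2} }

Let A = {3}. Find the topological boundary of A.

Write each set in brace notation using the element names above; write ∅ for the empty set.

{3}

U open, U⊆A: ∅. int(A) = ⋃ = ∅
X∖A={1,2}, int(X∖A)={1,2}, hence cl(A)={3}
∂A: remove int from cl → {3}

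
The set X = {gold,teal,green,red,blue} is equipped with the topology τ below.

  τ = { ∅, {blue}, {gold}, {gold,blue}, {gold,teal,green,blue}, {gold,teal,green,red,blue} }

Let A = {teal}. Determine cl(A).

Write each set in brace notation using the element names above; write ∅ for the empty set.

complement {gold,green,red,blue}; its interior {gold,blue}; cl(A) = X∖{gold,blue} = {teal,green,red}

{teal,green,red}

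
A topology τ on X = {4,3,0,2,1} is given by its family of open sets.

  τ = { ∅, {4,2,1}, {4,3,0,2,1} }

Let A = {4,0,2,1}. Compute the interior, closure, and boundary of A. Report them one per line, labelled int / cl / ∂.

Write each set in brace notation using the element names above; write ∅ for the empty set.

interior: largest open inside A is {4,2,1} (from ∅, {4,2,1})
cl via duality: int({3}) = ∅, so X∖∅ = {4,3,0,2,1}
cl∖int = {3,0}

int(A) = {4,2,1}
cl(A)  = {4,3,0,2,1}
∂A     = {3,0}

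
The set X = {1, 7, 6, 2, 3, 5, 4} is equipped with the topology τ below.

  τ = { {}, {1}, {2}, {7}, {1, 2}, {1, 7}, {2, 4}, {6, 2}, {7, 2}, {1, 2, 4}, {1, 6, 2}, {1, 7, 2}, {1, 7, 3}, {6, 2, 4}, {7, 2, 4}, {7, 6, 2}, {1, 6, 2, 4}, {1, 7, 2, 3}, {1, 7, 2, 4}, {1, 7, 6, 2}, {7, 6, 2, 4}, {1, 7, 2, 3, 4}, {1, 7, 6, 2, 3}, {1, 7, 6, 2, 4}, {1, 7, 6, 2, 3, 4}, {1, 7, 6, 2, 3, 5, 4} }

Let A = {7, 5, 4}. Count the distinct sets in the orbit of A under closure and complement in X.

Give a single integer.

X∖A={1, 6, 2, 3}, int(X∖A)={1, 6, 2}, hence cl(A)={7, 3, 5, 4}
Orbit (k=closure, c=complement):
  1. A     = {7, 5, 4}
  2. kA    = {7, 3, 5, 4}
  3. cA    = {1, 6, 2, 3}
  4. ckA   = {1, 6, 2}
  5. kcA   = {1, 6, 2, 3, 5, 4}
  6. ckcA  = {7}
  7. kckcA = {7, 3, 5}
  8. ckckcA = {1, 6, 2, 4}
(closed under both — stop)

8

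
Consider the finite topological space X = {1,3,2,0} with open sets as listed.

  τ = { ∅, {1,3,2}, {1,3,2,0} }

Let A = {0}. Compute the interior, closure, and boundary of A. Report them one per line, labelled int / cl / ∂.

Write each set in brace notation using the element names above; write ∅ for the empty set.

int(A) = ∅
cl(A)  = {0}
∂A     = {0}

U open, U⊆A: ∅. int(A) = ⋃ = ∅
X∖A={1,3,2}, int(X∖A)={1,3,2}, hence cl(A)={0}
∂A: remove int from cl → {0}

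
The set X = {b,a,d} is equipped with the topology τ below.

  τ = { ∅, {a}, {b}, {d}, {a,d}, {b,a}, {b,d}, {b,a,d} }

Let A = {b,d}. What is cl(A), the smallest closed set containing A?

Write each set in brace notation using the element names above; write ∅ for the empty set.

{b,d}

X∖A={a}, int(X∖A)={a}, hence cl(A)={b,d}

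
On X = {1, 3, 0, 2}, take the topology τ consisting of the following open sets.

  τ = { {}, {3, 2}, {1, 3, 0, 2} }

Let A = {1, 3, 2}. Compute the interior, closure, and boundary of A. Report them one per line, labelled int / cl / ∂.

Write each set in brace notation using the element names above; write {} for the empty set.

interior: largest open inside A is {3, 2} (from {}, {3, 2})
cl via duality: int({0}) = {}, so X∖{} = {1, 3, 0, 2}
cl∖int = {1, 0}

int(A) = {3, 2}
cl(A)  = {1, 3, 0, 2}
∂A     = {1, 0}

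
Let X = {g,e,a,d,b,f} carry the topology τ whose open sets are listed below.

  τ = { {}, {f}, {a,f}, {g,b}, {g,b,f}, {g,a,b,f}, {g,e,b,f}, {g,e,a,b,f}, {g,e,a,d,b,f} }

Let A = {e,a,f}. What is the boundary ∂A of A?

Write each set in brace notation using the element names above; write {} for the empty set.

{e,d}

U open, U⊆A: {}, {f}, {a,f}. int(A) = ⋃ = {a,f}
X∖A={g,d,b}, int(X∖A)={g,b}, hence cl(A)={e,a,d,f}
∂A: remove int from cl → {e,d}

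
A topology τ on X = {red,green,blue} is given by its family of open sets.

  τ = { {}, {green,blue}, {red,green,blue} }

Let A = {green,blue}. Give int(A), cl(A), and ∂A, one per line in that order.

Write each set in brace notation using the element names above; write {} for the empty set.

int(A) = {green,blue}
cl(A)  = {red,green,blue}
∂A     = {red}

interior: largest open inside A is {green,blue} (from {}, {green,blue})
cl via duality: int({red}) = {}, so X∖{} = {red,green,blue}
cl∖int = {red}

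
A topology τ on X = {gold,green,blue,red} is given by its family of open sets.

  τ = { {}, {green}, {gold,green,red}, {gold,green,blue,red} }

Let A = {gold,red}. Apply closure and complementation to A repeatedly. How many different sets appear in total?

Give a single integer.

6

X∖A={green,blue}, int(X∖A)={green}, hence cl(A)={gold,blue,red}
Orbit (k=closure, c=complement):
  1. A     = {gold,red}
  2. kA    = {gold,blue,red}
  3. cA    = {green,blue}
  4. ckA   = {green}
  5. kcA   = {gold,green,blue,red}
  6. ckcA  = {}
(closed under both — stop)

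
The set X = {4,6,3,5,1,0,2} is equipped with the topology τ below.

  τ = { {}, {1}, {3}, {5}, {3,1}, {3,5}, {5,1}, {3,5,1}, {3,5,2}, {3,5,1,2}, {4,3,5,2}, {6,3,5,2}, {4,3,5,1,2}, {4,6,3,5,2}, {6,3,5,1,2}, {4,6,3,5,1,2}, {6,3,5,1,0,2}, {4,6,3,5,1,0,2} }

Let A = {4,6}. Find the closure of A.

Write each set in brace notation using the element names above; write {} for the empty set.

complement {3,5,1,0,2}; its interior {3,5,1,2}; cl(A) = X∖{3,5,1,2} = {4,6,0}

{4,6,0}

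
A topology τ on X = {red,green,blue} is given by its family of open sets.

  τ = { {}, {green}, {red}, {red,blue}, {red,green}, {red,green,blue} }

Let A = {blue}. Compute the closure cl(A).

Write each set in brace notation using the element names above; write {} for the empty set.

X∖A={red,green}, int(X∖A)={red,green}, hence cl(A)={blue}

{blue}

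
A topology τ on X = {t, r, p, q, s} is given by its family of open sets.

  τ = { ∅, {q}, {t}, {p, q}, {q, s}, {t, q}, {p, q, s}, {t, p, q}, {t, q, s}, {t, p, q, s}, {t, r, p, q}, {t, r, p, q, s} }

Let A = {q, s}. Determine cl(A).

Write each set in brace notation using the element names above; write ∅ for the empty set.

{r, p, q, s}

complement {t, r, p}; its interior {t}; cl(A) = X∖{t} = {r, p, q, s}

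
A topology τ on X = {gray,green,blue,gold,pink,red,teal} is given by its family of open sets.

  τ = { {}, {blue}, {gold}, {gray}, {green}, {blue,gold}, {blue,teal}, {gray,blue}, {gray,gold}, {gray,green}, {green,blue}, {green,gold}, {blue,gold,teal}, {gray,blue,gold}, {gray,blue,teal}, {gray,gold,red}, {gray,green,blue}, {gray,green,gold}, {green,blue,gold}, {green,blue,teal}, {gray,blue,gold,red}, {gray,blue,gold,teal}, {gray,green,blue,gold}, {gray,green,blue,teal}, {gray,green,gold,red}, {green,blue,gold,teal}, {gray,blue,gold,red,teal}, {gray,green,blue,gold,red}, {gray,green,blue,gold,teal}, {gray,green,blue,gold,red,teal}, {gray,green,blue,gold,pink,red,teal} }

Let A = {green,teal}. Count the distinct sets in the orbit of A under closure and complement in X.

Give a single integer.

8

complement {gray,blue,gold,pink,red}; its interior {gray,blue,gold,red}; cl(A) = X∖{gray,blue,gold,red} = {green,pink,teal}
With k = closure, c = complement:
  1. A     = {green,teal}
  2. kA    = {green,pink,teal}
  3. cA    = {gray,blue,gold,pink,red}
  4. ckA   = {gray,blue,gold,red}
  5. kcA   = {gray,blue,gold,pink,red,teal}
  6. ckcA  = {green}
  7. kckcA = {green,pink}
  8. ckckcA = {gray,blue,gold,red,teal}
k, c of each give nothing new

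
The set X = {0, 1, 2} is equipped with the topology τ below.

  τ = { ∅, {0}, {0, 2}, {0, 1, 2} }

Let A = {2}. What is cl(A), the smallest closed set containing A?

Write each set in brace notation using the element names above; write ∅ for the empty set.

X∖A={0, 1}, int(X∖A)={0}, hence cl(A)={1, 2}

{1, 2}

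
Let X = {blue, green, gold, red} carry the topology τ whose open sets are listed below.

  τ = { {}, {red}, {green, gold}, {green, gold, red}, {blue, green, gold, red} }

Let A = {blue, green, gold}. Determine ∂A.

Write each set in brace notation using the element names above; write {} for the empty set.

{blue}

U open, U⊆A: {}, {green, gold}. int(A) = ⋃ = {green, gold}
X∖A={red}, int(X∖A)={red}, hence cl(A)={blue, green, gold}
∂A: remove int from cl → {blue}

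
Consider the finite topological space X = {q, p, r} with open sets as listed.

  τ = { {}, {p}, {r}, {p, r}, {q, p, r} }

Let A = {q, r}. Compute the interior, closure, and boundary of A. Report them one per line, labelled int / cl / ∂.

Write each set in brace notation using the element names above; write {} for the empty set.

opens ⊆ A: {}, {r}; union → int = {r}
complement {p}; its interior {p}; cl(A) = X∖{p} = {q, r}
boundary = {q, r} ∖ {r} = {q}

int(A) = {r}
cl(A)  = {q, r}
∂A     = {q}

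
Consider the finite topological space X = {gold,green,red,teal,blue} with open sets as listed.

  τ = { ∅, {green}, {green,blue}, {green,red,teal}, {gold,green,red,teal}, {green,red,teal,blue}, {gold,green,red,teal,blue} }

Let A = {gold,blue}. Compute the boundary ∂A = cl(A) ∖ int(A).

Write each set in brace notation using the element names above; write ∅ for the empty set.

interior: largest open inside A is ∅ (from ∅)
cl via duality: int({green,red,teal}) = {green,red,teal}, so X∖{green,red,teal} = {gold,blue}
cl∖int = {gold,blue}

{gold,blue}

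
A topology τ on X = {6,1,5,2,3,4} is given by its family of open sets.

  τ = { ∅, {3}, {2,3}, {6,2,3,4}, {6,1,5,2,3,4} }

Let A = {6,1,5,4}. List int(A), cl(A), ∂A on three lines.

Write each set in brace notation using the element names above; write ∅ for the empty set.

int(A) = ∅
cl(A)  = {6,1,5,4}
∂A     = {6,1,5,4}

interior: largest open inside A is ∅ (from ∅)
cl via duality: int({2,3}) = {2,3}, so X∖{2,3} = {6,1,5,4}
cl∖int = {6,1,5,4}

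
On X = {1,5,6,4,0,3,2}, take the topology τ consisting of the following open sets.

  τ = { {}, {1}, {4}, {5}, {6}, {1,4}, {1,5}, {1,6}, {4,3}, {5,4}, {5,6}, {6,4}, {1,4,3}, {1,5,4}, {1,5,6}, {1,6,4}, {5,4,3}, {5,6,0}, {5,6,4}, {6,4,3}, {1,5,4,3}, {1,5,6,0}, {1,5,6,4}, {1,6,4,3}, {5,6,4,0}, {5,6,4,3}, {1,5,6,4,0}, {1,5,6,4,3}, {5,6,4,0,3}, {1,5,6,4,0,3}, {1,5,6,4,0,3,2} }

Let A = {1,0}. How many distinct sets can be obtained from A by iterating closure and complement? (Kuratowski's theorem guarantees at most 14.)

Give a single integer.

8

closure: X∖int(X∖A) = X∖{5,6,4,3} = {1,0,2}
Let k=closure and c=complement:
  1. A     = {1,0}
  2. kA    = {1,0,2}
  3. cA    = {5,6,4,3,2}
  4. ckA   = {5,6,4,3}
  5. kcA   = {5,6,4,0,3,2}
  6. ckcA  = {1}
  7. kckcA = {1,2}
  8. ckckcA = {5,6,4,0,3}
— saturated at 8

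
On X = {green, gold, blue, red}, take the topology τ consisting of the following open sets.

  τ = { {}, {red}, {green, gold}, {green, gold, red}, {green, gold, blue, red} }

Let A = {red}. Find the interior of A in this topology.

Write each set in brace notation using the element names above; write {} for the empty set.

open subsets of A: {}, {red}; so int(A) = {red}

{red}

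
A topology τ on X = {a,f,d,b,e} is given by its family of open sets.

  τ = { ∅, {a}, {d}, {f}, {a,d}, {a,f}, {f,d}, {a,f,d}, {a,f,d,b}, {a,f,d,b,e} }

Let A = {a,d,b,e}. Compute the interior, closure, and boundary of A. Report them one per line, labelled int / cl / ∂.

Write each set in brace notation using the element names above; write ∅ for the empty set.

int(A) = {a,d}
cl(A)  = {a,d,b,e}
∂A     = {b,e}

interior: largest open inside A is {a,d} (from ∅, {d}, {a}, {a,d})
cl via duality: int({f}) = {f}, so X∖{f} = {a,d,b,e}
cl∖int = {b,e}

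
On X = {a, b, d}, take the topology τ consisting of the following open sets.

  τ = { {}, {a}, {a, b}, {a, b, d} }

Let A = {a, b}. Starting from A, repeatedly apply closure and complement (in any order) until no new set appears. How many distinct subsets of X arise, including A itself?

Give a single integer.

4

X∖A={d}, int(X∖A)={}, hence cl(A)={a, b, d}
Orbit (k=closure, c=complement):
  1. A     = {a, b}
  2. kA    = {a, b, d}
  3. cA    = {d}
  4. ckA   = {}
(closed under both — stop)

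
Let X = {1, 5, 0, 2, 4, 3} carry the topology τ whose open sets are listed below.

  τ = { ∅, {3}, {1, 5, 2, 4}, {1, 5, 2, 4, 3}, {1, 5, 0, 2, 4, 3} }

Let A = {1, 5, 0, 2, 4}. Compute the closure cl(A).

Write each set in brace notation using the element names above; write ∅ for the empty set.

closure: X∖int(X∖A) = X∖{3} = {1, 5, 0, 2, 4}

{1, 5, 0, 2, 4}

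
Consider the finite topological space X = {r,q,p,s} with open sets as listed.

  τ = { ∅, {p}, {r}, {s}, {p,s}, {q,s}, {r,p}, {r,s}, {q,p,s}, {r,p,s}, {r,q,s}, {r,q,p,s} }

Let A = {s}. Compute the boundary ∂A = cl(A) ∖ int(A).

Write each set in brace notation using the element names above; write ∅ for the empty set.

{q}

opens ⊆ A: ∅, {s}; union → int = {s}
complement {r,q,p}; its interior {r,p}; cl(A) = X∖{r,p} = {q,s}
boundary = {q,s} ∖ {s} = {q}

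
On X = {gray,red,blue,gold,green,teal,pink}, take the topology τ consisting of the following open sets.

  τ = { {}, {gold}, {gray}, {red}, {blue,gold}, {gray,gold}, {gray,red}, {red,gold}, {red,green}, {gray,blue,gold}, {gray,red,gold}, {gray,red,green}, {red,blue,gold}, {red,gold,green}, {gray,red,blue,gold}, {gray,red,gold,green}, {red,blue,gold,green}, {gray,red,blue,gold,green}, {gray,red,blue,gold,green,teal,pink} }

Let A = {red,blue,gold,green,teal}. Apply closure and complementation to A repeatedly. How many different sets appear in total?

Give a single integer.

closure: X∖int(X∖A) = X∖{gray} = {red,blue,gold,green,teal,pink}
Let k=closure and c=complement:
  1. A     = {red,blue,gold,green,teal}
  2. kA    = {red,blue,gold,green,teal,pink}
  3. cA    = {gray,pink}
  4. ckA   = {gray}
  5. kcA   = {gray,teal,pink}
  6. ckcA  = {red,blue,gold,green}
— saturated at 6

6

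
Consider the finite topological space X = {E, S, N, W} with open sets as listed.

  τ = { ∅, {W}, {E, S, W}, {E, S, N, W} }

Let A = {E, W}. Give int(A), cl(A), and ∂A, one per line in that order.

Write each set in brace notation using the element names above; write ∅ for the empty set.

opens ⊆ A: ∅, {W}; union → int = {W}
complement {S, N}; its interior ∅; cl(A) = X∖∅ = {E, S, N, W}
boundary = {E, S, N, W} ∖ {W} = {E, S, N}

int(A) = {W}
cl(A)  = {E, S, N, W}
∂A     = {E, S, N}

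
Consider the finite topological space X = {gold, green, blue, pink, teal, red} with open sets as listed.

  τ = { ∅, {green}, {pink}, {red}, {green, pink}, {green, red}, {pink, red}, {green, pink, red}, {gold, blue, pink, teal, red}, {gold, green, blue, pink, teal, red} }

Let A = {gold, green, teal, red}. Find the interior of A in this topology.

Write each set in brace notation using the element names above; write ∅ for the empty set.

opens ⊆ A: ∅, {red}, {green}, {green, red}; union → int = {green, red}

{green, red}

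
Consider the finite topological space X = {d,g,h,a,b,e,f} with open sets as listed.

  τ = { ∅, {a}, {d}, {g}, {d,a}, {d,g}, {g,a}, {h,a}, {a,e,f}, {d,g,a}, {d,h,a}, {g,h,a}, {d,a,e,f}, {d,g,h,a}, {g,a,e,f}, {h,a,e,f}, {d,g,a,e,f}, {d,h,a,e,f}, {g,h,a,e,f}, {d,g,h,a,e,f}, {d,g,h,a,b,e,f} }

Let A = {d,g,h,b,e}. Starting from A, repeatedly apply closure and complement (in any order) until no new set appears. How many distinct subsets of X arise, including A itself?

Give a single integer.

closure: X∖int(X∖A) = X∖{a} = {d,g,h,b,e,f}
Let k=closure and c=complement:
  1. A     = {d,g,h,b,e}
  2. kA    = {d,g,h,b,e,f}
  3. cA    = {a,f}
  4. ckA   = {a}
  5. kcA   = {h,a,b,e,f}
  6. ckcA  = {d,g}
  7. kckcA = {d,g,b}
  8. ckckcA = {h,a,e,f}
— saturated at 8

8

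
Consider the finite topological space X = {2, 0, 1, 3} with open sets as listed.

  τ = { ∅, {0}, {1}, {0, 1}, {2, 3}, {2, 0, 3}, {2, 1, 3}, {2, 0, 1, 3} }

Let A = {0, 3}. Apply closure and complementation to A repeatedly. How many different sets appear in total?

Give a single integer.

closure: X∖int(X∖A) = X∖{1} = {2, 0, 3}
Let k=closure and c=complement:
  1. A     = {0, 3}
  2. kA    = {2, 0, 3}
  3. cA    = {2, 1}
  4. ckA   = {1}
  5. kcA   = {2, 1, 3}
  6. ckcA  = {0}
— saturated at 6

6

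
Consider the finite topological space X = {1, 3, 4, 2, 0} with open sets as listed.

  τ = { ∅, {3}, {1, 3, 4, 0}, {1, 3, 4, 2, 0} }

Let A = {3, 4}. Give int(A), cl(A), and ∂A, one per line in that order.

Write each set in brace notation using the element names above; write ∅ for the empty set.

int(A) = {3}
cl(A)  = {1, 3, 4, 2, 0}
∂A     = {1, 4, 2, 0}

open subsets of A: ∅, {3}; so int(A) = {3}
closure: X∖int(X∖A) = X∖∅ = {1, 3, 4, 2, 0}
∂A = {1, 3, 4, 2, 0} minus {3} = {1, 4, 2, 0}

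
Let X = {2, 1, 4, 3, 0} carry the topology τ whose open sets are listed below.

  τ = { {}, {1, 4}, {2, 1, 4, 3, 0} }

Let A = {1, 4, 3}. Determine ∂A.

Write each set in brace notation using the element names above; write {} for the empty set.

open subsets of A: {}, {1, 4}; so int(A) = {1, 4}
closure: X∖int(X∖A) = X∖{} = {2, 1, 4, 3, 0}
∂A = {2, 1, 4, 3, 0} minus {1, 4} = {2, 3, 0}

{2, 3, 0}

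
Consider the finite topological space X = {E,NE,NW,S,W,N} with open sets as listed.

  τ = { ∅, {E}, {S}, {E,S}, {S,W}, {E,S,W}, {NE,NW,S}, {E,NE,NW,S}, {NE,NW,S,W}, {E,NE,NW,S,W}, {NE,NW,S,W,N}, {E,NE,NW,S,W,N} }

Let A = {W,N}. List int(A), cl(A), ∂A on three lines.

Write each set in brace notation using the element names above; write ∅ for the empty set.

U open, U⊆A: ∅. int(A) = ⋃ = ∅
X∖A={E,NE,NW,S}, int(X∖A)={E,NE,NW,S}, hence cl(A)={W,N}
∂A: remove int from cl → {W,N}

int(A) = ∅
cl(A)  = {W,N}
∂A     = {W,N}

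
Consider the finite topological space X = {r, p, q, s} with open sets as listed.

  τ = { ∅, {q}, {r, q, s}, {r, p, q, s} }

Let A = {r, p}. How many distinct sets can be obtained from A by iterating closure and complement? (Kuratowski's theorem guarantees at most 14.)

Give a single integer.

6

complement {q, s}; its interior {q}; cl(A) = X∖{q} = {r, p, s}
With k = closure, c = complement:
  1. A     = {r, p}
  2. kA    = {r, p, s}
  3. cA    = {q, s}
  4. ckA   = {q}
  5. kcA   = {r, p, q, s}
  6. ckcA  = ∅
k, c of each give nothing new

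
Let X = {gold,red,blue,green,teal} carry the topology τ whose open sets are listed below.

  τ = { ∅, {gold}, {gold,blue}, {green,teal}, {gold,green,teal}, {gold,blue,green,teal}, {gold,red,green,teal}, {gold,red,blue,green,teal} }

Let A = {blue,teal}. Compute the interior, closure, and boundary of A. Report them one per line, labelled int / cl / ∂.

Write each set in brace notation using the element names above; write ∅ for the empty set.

opens ⊆ A: ∅; union → int = ∅
complement {gold,red,green}; its interior {gold}; cl(A) = X∖{gold} = {red,blue,green,teal}
boundary = {red,blue,green,teal} ∖ ∅ = {red,blue,green,teal}

int(A) = ∅
cl(A)  = {red,blue,green,teal}
∂A     = {red,blue,green,teal}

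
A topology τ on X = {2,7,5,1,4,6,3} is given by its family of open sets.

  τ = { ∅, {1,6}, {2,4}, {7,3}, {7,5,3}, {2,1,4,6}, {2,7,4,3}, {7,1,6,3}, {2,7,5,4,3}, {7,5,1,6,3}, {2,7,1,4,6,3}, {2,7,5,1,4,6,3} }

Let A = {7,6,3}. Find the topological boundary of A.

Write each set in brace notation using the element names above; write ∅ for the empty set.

{5,1,6}

open subsets of A: ∅, {7,3}; so int(A) = {7,3}
closure: X∖int(X∖A) = X∖{2,4} = {7,5,1,6,3}
∂A = {7,5,1,6,3} minus {7,3} = {5,1,6}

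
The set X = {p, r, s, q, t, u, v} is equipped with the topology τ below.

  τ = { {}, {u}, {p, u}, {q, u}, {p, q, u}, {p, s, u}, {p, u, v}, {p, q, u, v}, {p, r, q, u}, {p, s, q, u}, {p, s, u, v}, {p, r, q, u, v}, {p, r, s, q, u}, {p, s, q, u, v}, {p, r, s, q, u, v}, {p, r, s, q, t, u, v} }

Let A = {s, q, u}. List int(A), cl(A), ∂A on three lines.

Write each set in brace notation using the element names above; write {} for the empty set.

int(A) = {q, u}
cl(A)  = {p, r, s, q, t, u, v}
∂A     = {p, r, s, t, v}

open subsets of A: {}, {u}, {q, u}; so int(A) = {q, u}
closure: X∖int(X∖A) = X∖{} = {p, r, s, q, t, u, v}
∂A = {p, r, s, q, t, u, v} minus {q, u} = {p, r, s, t, v}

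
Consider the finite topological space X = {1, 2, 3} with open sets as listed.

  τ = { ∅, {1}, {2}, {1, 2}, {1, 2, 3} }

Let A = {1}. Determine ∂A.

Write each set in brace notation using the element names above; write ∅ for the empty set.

interior: largest open inside A is {1} (from ∅, {1})
cl via duality: int({2, 3}) = {2}, so X∖{2} = {1, 3}
cl∖int = {3}

{3}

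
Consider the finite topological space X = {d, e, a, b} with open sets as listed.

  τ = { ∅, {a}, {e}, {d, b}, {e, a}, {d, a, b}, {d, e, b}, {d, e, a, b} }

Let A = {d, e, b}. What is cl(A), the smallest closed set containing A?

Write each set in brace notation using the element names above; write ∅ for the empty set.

{d, e, b}

cl via duality: int({a}) = {a}, so X∖{a} = {d, e, b}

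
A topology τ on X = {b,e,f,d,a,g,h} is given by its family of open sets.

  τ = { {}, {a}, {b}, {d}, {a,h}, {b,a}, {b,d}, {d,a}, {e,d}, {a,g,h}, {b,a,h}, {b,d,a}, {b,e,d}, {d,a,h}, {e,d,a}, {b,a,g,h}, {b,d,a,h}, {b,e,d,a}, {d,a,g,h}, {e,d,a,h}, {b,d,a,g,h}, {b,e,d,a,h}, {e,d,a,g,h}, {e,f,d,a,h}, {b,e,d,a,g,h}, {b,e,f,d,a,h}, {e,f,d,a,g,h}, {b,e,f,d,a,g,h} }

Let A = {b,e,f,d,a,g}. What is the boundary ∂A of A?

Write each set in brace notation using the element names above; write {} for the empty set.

{f,g,h}

U open, U⊆A: {}, {b}, {a}, {d}, {e,d}, {b,d}, {b,a}, {d,a}, {b,e,d}, {e,d,a}, {b,d,a}, {b,e,d,a}. int(A) = ⋃ = {b,e,d,a}
X∖A={h}, int(X∖A)={}, hence cl(A)={b,e,f,d,a,g,h}
∂A: remove int from cl → {f,g,h}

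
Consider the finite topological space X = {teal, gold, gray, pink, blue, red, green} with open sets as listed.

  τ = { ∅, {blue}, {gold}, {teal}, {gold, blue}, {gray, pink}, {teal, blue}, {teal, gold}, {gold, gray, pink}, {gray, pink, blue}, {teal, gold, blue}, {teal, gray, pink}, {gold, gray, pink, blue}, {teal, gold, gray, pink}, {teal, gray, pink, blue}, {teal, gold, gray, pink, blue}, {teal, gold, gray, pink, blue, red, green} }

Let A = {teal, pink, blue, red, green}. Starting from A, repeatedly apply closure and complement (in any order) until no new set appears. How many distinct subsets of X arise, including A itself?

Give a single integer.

10

X∖A={gold, gray}, int(X∖A)={gold}, hence cl(A)={teal, gray, pink, blue, red, green}
Orbit (k=closure, c=complement):
  1. A     = {teal, pink, blue, red, green}
  2. kA    = {teal, gray, pink, blue, red, green}
  3. cA    = {gold, gray}
  4. ckA   = {gold}
  5. kcA   = {gold, gray, pink, red, green}
  6. kckA  = {gold, red, green}
  7. ckcA  = {teal, blue}
  8. ckckA = {teal, gray, pink, blue}
  9. kckcA = {teal, blue, red, green}
  10. ckckcA = {gold, gray, pink}
(closed under both — stop)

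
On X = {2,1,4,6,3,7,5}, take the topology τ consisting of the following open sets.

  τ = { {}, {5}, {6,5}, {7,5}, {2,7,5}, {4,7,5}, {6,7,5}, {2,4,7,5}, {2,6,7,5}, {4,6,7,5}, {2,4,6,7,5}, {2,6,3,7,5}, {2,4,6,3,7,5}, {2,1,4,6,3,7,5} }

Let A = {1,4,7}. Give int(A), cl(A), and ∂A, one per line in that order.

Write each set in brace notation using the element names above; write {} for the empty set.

int(A) = {}
cl(A)  = {2,1,4,3,7}
∂A     = {2,1,4,3,7}

interior: largest open inside A is {} (from {})
cl via duality: int({2,6,3,5}) = {6,5}, so X∖{6,5} = {2,1,4,3,7}
cl∖int = {2,1,4,3,7}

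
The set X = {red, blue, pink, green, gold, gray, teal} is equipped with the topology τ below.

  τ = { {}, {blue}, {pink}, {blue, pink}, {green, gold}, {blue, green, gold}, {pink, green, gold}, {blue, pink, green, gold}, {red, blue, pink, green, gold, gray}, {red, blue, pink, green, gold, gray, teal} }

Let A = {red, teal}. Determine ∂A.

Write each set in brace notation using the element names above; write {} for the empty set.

{red, gray, teal}

opens ⊆ A: {}; union → int = {}
complement {blue, pink, green, gold, gray}; its interior {blue, pink, green, gold}; cl(A) = X∖{blue, pink, green, gold} = {red, gray, teal}
boundary = {red, gray, teal} ∖ {} = {red, gray, teal}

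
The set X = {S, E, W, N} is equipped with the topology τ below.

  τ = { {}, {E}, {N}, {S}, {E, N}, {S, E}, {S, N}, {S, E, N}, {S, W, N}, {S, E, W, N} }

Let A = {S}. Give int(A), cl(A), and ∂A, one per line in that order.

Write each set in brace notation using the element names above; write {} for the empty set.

int(A) = {S}
cl(A)  = {S, W}
∂A     = {W}

interior: largest open inside A is {S} (from {}, {S})
cl via duality: int({E, W, N}) = {E, N}, so X∖{E, N} = {S, W}
cl∖int = {W}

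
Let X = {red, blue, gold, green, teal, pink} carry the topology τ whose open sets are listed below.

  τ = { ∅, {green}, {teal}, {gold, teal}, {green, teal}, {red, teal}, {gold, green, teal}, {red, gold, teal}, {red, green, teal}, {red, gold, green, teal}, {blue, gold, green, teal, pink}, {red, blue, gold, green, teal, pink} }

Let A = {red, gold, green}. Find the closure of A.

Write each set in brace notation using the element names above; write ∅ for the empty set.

closure: X∖int(X∖A) = X∖{teal} = {red, blue, gold, green, pink}

{red, blue, gold, green, pink}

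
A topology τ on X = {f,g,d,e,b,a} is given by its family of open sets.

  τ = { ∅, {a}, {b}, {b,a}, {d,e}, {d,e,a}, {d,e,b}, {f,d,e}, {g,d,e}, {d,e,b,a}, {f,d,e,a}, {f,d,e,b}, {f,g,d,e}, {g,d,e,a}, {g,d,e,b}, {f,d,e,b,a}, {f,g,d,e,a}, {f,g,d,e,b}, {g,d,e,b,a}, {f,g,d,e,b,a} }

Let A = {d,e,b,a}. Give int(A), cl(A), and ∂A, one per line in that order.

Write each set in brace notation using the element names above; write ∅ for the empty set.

int(A) = {d,e,b,a}
cl(A)  = {f,g,d,e,b,a}
∂A     = {f,g}

opens ⊆ A: ∅, {b}, {a}, {d,e}, {b,a}, {d,e,b}, {d,e,a}, {d,e,b,a}; union → int = {d,e,b,a}
complement {f,g}; its interior ∅; cl(A) = X∖∅ = {f,g,d,e,b,a}
boundary = {f,g,d,e,b,a} ∖ {d,e,b,a} = {f,g}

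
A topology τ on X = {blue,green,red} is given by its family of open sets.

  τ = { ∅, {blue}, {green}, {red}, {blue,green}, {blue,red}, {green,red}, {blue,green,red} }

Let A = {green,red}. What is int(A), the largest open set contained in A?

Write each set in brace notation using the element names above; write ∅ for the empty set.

{green,red}

interior: largest open inside A is {green,red} (from ∅, {red}, {green}, {green,red})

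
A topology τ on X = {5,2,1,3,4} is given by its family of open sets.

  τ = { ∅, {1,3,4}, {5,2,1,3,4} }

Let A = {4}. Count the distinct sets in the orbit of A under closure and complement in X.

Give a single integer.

4

X∖A={5,2,1,3}, int(X∖A)=∅, hence cl(A)={5,2,1,3,4}
Orbit (k=closure, c=complement):
  1. A     = {4}
  2. kA    = {5,2,1,3,4}
  3. cA    = {5,2,1,3}
  4. ckA   = ∅
(closed under both — stop)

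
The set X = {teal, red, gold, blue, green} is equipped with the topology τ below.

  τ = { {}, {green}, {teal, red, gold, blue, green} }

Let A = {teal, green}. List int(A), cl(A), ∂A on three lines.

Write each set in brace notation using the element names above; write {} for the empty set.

open subsets of A: {}, {green}; so int(A) = {green}
closure: X∖int(X∖A) = X∖{} = {teal, red, gold, blue, green}
∂A = {teal, red, gold, blue, green} minus {green} = {teal, red, gold, blue}

int(A) = {green}
cl(A)  = {teal, red, gold, blue, green}
∂A     = {teal, red, gold, blue}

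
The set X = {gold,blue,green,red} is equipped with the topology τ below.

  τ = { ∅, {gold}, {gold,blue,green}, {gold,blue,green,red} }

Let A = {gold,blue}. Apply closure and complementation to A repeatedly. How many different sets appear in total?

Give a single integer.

X∖A={green,red}, int(X∖A)=∅, hence cl(A)={gold,blue,green,red}
Orbit (k=closure, c=complement):
  1. A     = {gold,blue}
  2. kA    = {gold,blue,green,red}
  3. cA    = {green,red}
  4. ckA   = ∅
  5. kcA   = {blue,green,red}
  6. ckcA  = {gold}
(closed under both — stop)

6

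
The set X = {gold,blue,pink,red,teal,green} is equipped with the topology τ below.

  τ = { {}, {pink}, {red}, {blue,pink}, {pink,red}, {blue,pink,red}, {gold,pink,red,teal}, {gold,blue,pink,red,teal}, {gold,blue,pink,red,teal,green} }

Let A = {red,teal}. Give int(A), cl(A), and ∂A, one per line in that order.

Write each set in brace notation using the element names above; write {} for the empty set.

U open, U⊆A: {}, {red}. int(A) = ⋃ = {red}
X∖A={gold,blue,pink,green}, int(X∖A)={blue,pink}, hence cl(A)={gold,red,teal,green}
∂A: remove int from cl → {gold,teal,green}

int(A) = {red}
cl(A)  = {gold,red,teal,green}
∂A     = {gold,teal,green}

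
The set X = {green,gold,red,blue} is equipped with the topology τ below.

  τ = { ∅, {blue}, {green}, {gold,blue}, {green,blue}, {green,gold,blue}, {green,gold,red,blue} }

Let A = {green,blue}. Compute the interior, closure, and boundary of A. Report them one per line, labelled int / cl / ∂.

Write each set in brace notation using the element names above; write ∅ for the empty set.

open subsets of A: ∅, {blue}, {green}, {green,blue}; so int(A) = {green,blue}
closure: X∖int(X∖A) = X∖∅ = {green,gold,red,blue}
∂A = {green,gold,red,blue} minus {green,blue} = {gold,red}

int(A) = {green,blue}
cl(A)  = {green,gold,red,blue}
∂A     = {gold,red}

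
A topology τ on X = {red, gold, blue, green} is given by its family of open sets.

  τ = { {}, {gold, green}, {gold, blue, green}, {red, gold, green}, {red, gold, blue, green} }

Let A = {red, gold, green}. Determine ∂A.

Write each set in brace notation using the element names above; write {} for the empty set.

{blue}

U open, U⊆A: {}, {gold, green}, {red, gold, green}. int(A) = ⋃ = {red, gold, green}
X∖A={blue}, int(X∖A)={}, hence cl(A)={red, gold, blue, green}
∂A: remove int from cl → {blue}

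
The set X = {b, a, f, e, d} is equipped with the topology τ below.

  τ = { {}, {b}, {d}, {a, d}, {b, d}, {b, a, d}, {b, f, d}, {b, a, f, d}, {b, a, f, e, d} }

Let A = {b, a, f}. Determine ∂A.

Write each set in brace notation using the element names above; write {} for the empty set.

open subsets of A: {}, {b}; so int(A) = {b}
closure: X∖int(X∖A) = X∖{d} = {b, a, f, e}
∂A = {b, a, f, e} minus {b} = {a, f, e}

{a, f, e}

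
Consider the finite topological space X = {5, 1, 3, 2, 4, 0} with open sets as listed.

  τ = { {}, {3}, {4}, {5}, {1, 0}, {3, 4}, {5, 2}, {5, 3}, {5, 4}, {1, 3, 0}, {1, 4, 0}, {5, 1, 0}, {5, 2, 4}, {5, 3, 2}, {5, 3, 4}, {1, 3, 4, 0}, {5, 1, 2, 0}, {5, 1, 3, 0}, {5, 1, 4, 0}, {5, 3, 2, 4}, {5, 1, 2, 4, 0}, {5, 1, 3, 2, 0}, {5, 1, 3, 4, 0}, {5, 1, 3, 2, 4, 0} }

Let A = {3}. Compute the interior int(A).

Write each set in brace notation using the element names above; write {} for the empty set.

{3}

U open, U⊆A: {}, {3}. int(A) = ⋃ = {3}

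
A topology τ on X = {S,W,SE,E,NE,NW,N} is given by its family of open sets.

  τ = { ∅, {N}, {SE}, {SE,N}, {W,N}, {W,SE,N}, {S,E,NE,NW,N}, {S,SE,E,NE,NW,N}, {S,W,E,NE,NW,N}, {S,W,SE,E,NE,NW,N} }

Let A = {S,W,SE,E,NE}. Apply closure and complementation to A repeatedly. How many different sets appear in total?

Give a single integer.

X∖A={NW,N}, int(X∖A)={N}, hence cl(A)={S,W,SE,E,NE,NW}
Orbit (k=closure, c=complement):
  1. A     = {S,W,SE,E,NE}
  2. kA    = {S,W,SE,E,NE,NW}
  3. cA    = {NW,N}
  4. ckA   = {N}
  5. kcA   = {S,W,E,NE,NW,N}
  6. ckcA  = {SE}
(closed under both — stop)

6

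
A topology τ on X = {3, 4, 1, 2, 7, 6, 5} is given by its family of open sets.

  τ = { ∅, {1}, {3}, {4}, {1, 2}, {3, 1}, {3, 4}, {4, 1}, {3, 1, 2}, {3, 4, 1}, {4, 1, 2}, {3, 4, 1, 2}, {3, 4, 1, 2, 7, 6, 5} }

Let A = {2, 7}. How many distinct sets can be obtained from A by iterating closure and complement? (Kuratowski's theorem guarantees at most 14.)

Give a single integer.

6

complement {3, 4, 1, 6, 5}; its interior {3, 4, 1}; cl(A) = X∖{3, 4, 1} = {2, 7, 6, 5}
With k = closure, c = complement:
  1. A     = {2, 7}
  2. kA    = {2, 7, 6, 5}
  3. cA    = {3, 4, 1, 6, 5}
  4. ckA   = {3, 4, 1}
  5. kcA   = {3, 4, 1, 2, 7, 6, 5}
  6. ckcA  = ∅
k, c of each give nothing new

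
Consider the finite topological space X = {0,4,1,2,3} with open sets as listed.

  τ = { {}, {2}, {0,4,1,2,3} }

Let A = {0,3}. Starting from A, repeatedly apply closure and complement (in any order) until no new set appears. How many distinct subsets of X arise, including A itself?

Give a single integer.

complement {4,1,2}; its interior {2}; cl(A) = X∖{2} = {0,4,1,3}
With k = closure, c = complement:
  1. A     = {0,3}
  2. kA    = {0,4,1,3}
  3. cA    = {4,1,2}
  4. ckA   = {2}
  5. kcA   = {0,4,1,2,3}
  6. ckcA  = {}
k, c of each give nothing new

6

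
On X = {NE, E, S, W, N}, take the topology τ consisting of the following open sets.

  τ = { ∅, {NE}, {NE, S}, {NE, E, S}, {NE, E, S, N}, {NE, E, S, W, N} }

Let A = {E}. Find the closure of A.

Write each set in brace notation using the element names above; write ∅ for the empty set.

{E, W, N}

complement {NE, S, W, N}; its interior {NE, S}; cl(A) = X∖{NE, S} = {E, W, N}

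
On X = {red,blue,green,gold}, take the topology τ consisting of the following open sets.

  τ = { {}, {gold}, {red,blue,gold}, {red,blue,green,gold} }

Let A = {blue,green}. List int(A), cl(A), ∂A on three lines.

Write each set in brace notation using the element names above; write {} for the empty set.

int(A) = {}
cl(A)  = {red,blue,green}
∂A     = {red,blue,green}

U open, U⊆A: {}. int(A) = ⋃ = {}
X∖A={red,gold}, int(X∖A)={gold}, hence cl(A)={red,blue,green}
∂A: remove int from cl → {red,blue,green}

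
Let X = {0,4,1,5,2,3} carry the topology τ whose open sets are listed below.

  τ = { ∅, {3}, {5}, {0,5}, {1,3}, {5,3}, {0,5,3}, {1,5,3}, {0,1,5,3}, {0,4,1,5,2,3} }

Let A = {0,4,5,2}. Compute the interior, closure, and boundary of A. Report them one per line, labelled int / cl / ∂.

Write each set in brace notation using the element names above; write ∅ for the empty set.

open subsets of A: ∅, {5}, {0,5}; so int(A) = {0,5}
closure: X∖int(X∖A) = X∖{1,3} = {0,4,5,2}
∂A = {0,4,5,2} minus {0,5} = {4,2}

int(A) = {0,5}
cl(A)  = {0,4,5,2}
∂A     = {4,2}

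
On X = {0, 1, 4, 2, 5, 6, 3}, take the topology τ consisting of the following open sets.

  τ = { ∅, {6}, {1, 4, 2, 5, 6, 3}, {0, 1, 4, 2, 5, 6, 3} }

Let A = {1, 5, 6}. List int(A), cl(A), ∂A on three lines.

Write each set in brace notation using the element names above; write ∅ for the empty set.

open subsets of A: ∅, {6}; so int(A) = {6}
closure: X∖int(X∖A) = X∖∅ = {0, 1, 4, 2, 5, 6, 3}
∂A = {0, 1, 4, 2, 5, 6, 3} minus {6} = {0, 1, 4, 2, 5, 3}

int(A) = {6}
cl(A)  = {0, 1, 4, 2, 5, 6, 3}
∂A     = {0, 1, 4, 2, 5, 3}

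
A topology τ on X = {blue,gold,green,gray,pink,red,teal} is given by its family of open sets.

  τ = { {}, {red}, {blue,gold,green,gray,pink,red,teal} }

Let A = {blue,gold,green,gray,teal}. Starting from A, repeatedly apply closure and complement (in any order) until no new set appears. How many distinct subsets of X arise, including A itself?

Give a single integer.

complement {pink,red}; its interior {red}; cl(A) = X∖{red} = {blue,gold,green,gray,pink,teal}
With k = closure, c = complement:
  1. A     = {blue,gold,green,gray,teal}
  2. kA    = {blue,gold,green,gray,pink,teal}
  3. cA    = {pink,red}
  4. ckA   = {red}
  5. kcA   = {blue,gold,green,gray,pink,red,teal}
  6. ckcA  = {}
k, c of each give nothing new

6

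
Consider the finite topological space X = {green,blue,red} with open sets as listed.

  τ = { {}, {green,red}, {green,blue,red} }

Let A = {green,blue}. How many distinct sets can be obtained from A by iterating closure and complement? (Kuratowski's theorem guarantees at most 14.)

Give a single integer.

X∖A={red}, int(X∖A)={}, hence cl(A)={green,blue,red}
Orbit (k=closure, c=complement):
  1. A     = {green,blue}
  2. kA    = {green,blue,red}
  3. cA    = {red}
  4. ckA   = {}
(closed under both — stop)

4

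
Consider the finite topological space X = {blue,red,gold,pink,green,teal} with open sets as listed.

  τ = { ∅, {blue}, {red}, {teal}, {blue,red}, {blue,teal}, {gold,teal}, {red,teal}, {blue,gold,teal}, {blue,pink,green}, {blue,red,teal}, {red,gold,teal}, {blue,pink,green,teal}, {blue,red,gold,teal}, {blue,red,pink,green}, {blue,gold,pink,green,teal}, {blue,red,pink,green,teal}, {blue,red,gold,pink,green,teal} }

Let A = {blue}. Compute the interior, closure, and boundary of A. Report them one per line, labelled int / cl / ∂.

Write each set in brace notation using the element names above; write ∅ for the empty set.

open subsets of A: ∅, {blue}; so int(A) = {blue}
closure: X∖int(X∖A) = X∖{red,gold,teal} = {blue,pink,green}
∂A = {blue,pink,green} minus {blue} = {pink,green}

int(A) = {blue}
cl(A)  = {blue,pink,green}
∂A     = {pink,green}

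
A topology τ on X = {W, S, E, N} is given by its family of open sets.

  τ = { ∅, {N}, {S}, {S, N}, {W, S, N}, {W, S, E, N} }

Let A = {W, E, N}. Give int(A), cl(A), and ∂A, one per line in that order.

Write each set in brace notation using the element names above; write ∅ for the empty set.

opens ⊆ A: ∅, {N}; union → int = {N}
complement {S}; its interior {S}; cl(A) = X∖{S} = {W, E, N}
boundary = {W, E, N} ∖ {N} = {W, E}

int(A) = {N}
cl(A)  = {W, E, N}
∂A     = {W, E}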